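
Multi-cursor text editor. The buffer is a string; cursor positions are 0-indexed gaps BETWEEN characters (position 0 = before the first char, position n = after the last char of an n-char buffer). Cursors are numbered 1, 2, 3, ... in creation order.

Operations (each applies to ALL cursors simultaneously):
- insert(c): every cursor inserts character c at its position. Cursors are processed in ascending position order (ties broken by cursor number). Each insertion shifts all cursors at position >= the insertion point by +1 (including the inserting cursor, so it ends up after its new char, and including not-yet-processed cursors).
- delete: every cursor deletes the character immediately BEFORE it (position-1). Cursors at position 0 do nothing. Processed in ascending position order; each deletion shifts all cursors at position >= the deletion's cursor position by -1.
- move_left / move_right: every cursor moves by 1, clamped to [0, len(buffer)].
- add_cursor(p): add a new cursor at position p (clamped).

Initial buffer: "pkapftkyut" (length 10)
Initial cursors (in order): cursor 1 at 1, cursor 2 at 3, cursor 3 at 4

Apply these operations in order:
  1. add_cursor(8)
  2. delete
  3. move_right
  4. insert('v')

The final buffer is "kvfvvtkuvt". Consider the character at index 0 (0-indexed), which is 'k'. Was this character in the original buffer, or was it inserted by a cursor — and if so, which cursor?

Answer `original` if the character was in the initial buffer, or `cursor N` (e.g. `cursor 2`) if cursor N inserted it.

After op 1 (add_cursor(8)): buffer="pkapftkyut" (len 10), cursors c1@1 c2@3 c3@4 c4@8, authorship ..........
After op 2 (delete): buffer="kftkut" (len 6), cursors c1@0 c2@1 c3@1 c4@4, authorship ......
After op 3 (move_right): buffer="kftkut" (len 6), cursors c1@1 c2@2 c3@2 c4@5, authorship ......
After op 4 (insert('v')): buffer="kvfvvtkuvt" (len 10), cursors c1@2 c2@5 c3@5 c4@9, authorship .1.23...4.
Authorship (.=original, N=cursor N): . 1 . 2 3 . . . 4 .
Index 0: author = original

Answer: original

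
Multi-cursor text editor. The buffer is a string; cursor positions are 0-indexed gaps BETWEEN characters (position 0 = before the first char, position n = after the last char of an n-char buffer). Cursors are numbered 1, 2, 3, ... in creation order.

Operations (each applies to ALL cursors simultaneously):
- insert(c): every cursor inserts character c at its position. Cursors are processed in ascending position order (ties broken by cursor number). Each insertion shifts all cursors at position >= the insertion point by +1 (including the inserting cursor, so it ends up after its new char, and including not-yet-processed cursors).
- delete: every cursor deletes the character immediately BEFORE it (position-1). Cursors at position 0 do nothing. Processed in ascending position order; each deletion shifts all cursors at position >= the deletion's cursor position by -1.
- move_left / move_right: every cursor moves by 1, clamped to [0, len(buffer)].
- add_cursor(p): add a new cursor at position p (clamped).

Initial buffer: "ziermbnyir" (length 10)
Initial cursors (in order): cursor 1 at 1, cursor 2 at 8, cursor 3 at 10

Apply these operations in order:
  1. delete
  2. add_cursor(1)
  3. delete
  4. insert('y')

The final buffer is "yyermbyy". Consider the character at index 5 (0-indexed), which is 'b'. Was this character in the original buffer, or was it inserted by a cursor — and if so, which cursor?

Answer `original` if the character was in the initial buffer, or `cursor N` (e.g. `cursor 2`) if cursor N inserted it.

After op 1 (delete): buffer="iermbni" (len 7), cursors c1@0 c2@6 c3@7, authorship .......
After op 2 (add_cursor(1)): buffer="iermbni" (len 7), cursors c1@0 c4@1 c2@6 c3@7, authorship .......
After op 3 (delete): buffer="ermb" (len 4), cursors c1@0 c4@0 c2@4 c3@4, authorship ....
After op 4 (insert('y')): buffer="yyermbyy" (len 8), cursors c1@2 c4@2 c2@8 c3@8, authorship 14....23
Authorship (.=original, N=cursor N): 1 4 . . . . 2 3
Index 5: author = original

Answer: original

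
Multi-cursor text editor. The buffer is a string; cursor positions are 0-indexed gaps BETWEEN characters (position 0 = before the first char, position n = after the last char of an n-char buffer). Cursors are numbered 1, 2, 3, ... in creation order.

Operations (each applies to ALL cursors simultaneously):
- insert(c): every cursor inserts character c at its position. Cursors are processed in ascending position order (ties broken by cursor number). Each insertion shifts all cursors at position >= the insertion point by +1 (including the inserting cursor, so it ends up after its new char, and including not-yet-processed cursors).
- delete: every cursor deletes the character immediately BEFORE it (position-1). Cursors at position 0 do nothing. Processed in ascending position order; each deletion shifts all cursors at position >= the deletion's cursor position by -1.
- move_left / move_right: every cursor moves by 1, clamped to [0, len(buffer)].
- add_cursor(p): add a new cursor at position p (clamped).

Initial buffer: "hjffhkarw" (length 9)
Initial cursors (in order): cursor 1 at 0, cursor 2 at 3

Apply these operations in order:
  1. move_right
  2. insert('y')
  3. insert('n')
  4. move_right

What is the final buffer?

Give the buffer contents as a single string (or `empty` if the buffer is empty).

Answer: hynjffynhkarw

Derivation:
After op 1 (move_right): buffer="hjffhkarw" (len 9), cursors c1@1 c2@4, authorship .........
After op 2 (insert('y')): buffer="hyjffyhkarw" (len 11), cursors c1@2 c2@6, authorship .1...2.....
After op 3 (insert('n')): buffer="hynjffynhkarw" (len 13), cursors c1@3 c2@8, authorship .11...22.....
After op 4 (move_right): buffer="hynjffynhkarw" (len 13), cursors c1@4 c2@9, authorship .11...22.....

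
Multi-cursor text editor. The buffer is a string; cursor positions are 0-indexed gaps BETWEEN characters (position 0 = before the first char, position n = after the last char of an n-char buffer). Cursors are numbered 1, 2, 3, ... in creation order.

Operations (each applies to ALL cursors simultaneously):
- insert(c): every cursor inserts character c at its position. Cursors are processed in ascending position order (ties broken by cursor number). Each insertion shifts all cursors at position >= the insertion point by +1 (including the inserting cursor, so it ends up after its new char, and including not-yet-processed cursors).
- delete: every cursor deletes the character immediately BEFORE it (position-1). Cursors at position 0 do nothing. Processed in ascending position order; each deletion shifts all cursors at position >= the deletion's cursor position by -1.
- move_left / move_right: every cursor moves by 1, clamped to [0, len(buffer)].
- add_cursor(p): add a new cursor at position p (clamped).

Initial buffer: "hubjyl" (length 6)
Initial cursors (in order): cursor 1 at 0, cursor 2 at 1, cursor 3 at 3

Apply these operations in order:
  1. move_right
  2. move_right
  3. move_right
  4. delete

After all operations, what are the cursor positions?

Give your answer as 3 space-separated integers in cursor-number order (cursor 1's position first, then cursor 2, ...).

After op 1 (move_right): buffer="hubjyl" (len 6), cursors c1@1 c2@2 c3@4, authorship ......
After op 2 (move_right): buffer="hubjyl" (len 6), cursors c1@2 c2@3 c3@5, authorship ......
After op 3 (move_right): buffer="hubjyl" (len 6), cursors c1@3 c2@4 c3@6, authorship ......
After op 4 (delete): buffer="huy" (len 3), cursors c1@2 c2@2 c3@3, authorship ...

Answer: 2 2 3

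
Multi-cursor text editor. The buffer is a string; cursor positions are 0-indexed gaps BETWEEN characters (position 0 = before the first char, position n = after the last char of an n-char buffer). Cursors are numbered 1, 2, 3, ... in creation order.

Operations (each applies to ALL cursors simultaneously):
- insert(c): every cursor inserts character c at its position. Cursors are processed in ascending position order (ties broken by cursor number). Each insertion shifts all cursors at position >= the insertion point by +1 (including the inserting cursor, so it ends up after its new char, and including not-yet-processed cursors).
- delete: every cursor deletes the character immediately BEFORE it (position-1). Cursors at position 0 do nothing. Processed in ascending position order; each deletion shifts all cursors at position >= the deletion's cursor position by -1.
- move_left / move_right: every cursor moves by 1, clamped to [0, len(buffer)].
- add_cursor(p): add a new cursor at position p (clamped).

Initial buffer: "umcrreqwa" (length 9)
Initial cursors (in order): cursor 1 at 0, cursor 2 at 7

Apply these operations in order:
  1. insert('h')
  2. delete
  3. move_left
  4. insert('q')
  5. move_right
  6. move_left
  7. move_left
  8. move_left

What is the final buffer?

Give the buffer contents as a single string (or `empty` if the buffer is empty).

After op 1 (insert('h')): buffer="humcrreqhwa" (len 11), cursors c1@1 c2@9, authorship 1.......2..
After op 2 (delete): buffer="umcrreqwa" (len 9), cursors c1@0 c2@7, authorship .........
After op 3 (move_left): buffer="umcrreqwa" (len 9), cursors c1@0 c2@6, authorship .........
After op 4 (insert('q')): buffer="qumcrreqqwa" (len 11), cursors c1@1 c2@8, authorship 1......2...
After op 5 (move_right): buffer="qumcrreqqwa" (len 11), cursors c1@2 c2@9, authorship 1......2...
After op 6 (move_left): buffer="qumcrreqqwa" (len 11), cursors c1@1 c2@8, authorship 1......2...
After op 7 (move_left): buffer="qumcrreqqwa" (len 11), cursors c1@0 c2@7, authorship 1......2...
After op 8 (move_left): buffer="qumcrreqqwa" (len 11), cursors c1@0 c2@6, authorship 1......2...

Answer: qumcrreqqwa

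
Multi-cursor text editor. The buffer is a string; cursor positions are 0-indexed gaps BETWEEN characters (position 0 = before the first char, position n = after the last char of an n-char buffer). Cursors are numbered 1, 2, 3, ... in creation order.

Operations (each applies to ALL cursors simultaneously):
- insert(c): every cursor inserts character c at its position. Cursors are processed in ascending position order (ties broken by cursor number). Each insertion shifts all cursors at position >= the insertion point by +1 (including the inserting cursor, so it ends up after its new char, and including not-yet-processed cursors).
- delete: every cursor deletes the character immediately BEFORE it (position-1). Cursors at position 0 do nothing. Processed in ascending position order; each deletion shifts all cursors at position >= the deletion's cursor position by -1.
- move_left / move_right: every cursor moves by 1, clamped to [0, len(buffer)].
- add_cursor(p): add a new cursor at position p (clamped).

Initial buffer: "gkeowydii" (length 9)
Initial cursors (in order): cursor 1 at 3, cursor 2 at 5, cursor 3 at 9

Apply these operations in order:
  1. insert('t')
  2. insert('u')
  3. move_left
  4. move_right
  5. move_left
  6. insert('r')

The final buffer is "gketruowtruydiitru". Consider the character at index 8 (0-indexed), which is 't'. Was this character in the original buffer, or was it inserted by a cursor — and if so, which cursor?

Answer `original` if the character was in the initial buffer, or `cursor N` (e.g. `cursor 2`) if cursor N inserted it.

After op 1 (insert('t')): buffer="gketowtydiit" (len 12), cursors c1@4 c2@7 c3@12, authorship ...1..2....3
After op 2 (insert('u')): buffer="gketuowtuydiitu" (len 15), cursors c1@5 c2@9 c3@15, authorship ...11..22....33
After op 3 (move_left): buffer="gketuowtuydiitu" (len 15), cursors c1@4 c2@8 c3@14, authorship ...11..22....33
After op 4 (move_right): buffer="gketuowtuydiitu" (len 15), cursors c1@5 c2@9 c3@15, authorship ...11..22....33
After op 5 (move_left): buffer="gketuowtuydiitu" (len 15), cursors c1@4 c2@8 c3@14, authorship ...11..22....33
After op 6 (insert('r')): buffer="gketruowtruydiitru" (len 18), cursors c1@5 c2@10 c3@17, authorship ...111..222....333
Authorship (.=original, N=cursor N): . . . 1 1 1 . . 2 2 2 . . . . 3 3 3
Index 8: author = 2

Answer: cursor 2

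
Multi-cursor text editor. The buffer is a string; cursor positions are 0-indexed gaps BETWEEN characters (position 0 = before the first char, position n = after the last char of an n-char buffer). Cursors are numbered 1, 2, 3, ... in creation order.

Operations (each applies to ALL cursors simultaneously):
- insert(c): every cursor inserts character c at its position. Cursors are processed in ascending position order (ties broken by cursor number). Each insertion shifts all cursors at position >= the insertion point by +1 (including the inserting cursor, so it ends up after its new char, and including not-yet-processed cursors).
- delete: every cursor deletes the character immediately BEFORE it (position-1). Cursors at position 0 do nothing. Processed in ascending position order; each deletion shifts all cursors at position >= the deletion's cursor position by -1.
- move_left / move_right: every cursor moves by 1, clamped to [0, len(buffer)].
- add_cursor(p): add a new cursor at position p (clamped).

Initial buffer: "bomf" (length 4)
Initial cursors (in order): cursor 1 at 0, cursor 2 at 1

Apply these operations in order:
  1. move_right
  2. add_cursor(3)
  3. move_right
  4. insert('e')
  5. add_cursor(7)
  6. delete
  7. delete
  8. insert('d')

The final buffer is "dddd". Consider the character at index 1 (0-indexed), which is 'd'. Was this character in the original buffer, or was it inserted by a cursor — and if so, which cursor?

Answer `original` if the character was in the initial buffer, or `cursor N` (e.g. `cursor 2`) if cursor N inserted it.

After op 1 (move_right): buffer="bomf" (len 4), cursors c1@1 c2@2, authorship ....
After op 2 (add_cursor(3)): buffer="bomf" (len 4), cursors c1@1 c2@2 c3@3, authorship ....
After op 3 (move_right): buffer="bomf" (len 4), cursors c1@2 c2@3 c3@4, authorship ....
After op 4 (insert('e')): buffer="boemefe" (len 7), cursors c1@3 c2@5 c3@7, authorship ..1.2.3
After op 5 (add_cursor(7)): buffer="boemefe" (len 7), cursors c1@3 c2@5 c3@7 c4@7, authorship ..1.2.3
After op 6 (delete): buffer="bom" (len 3), cursors c1@2 c2@3 c3@3 c4@3, authorship ...
After op 7 (delete): buffer="" (len 0), cursors c1@0 c2@0 c3@0 c4@0, authorship 
After op 8 (insert('d')): buffer="dddd" (len 4), cursors c1@4 c2@4 c3@4 c4@4, authorship 1234
Authorship (.=original, N=cursor N): 1 2 3 4
Index 1: author = 2

Answer: cursor 2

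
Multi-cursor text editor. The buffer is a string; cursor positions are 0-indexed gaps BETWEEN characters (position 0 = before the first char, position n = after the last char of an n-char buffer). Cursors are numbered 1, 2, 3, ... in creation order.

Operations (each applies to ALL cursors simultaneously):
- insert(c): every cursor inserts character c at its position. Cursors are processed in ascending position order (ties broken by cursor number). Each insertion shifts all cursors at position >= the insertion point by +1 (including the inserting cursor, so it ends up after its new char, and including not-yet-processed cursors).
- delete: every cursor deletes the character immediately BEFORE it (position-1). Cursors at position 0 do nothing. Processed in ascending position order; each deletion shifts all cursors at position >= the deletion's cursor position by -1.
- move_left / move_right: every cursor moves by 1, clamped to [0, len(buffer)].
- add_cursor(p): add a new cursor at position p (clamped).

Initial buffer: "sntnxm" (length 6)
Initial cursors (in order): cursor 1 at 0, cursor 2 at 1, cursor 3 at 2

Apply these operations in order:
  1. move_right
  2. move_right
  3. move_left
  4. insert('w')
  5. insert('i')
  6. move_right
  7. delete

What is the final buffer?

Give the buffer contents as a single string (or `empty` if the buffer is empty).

After op 1 (move_right): buffer="sntnxm" (len 6), cursors c1@1 c2@2 c3@3, authorship ......
After op 2 (move_right): buffer="sntnxm" (len 6), cursors c1@2 c2@3 c3@4, authorship ......
After op 3 (move_left): buffer="sntnxm" (len 6), cursors c1@1 c2@2 c3@3, authorship ......
After op 4 (insert('w')): buffer="swnwtwnxm" (len 9), cursors c1@2 c2@4 c3@6, authorship .1.2.3...
After op 5 (insert('i')): buffer="swinwitwinxm" (len 12), cursors c1@3 c2@6 c3@9, authorship .11.22.33...
After op 6 (move_right): buffer="swinwitwinxm" (len 12), cursors c1@4 c2@7 c3@10, authorship .11.22.33...
After op 7 (delete): buffer="swiwiwixm" (len 9), cursors c1@3 c2@5 c3@7, authorship .112233..

Answer: swiwiwixm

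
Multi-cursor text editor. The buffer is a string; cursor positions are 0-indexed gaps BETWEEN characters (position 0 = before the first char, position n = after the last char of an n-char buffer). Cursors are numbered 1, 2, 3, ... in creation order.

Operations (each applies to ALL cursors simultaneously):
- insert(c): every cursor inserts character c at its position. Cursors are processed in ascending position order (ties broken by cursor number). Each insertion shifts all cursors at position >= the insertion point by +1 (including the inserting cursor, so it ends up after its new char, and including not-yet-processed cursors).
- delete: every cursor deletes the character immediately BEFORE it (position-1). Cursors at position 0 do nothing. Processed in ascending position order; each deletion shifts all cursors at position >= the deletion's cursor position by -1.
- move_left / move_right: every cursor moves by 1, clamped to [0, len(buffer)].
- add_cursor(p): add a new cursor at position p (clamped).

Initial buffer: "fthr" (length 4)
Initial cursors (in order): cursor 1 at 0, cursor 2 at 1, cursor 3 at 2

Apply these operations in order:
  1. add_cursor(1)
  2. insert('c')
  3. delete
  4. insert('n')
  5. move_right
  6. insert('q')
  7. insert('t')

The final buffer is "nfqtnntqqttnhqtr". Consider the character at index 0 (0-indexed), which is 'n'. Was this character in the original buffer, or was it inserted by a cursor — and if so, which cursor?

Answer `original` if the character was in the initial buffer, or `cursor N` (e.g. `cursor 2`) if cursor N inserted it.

Answer: cursor 1

Derivation:
After op 1 (add_cursor(1)): buffer="fthr" (len 4), cursors c1@0 c2@1 c4@1 c3@2, authorship ....
After op 2 (insert('c')): buffer="cfcctchr" (len 8), cursors c1@1 c2@4 c4@4 c3@6, authorship 1.24.3..
After op 3 (delete): buffer="fthr" (len 4), cursors c1@0 c2@1 c4@1 c3@2, authorship ....
After op 4 (insert('n')): buffer="nfnntnhr" (len 8), cursors c1@1 c2@4 c4@4 c3@6, authorship 1.24.3..
After op 5 (move_right): buffer="nfnntnhr" (len 8), cursors c1@2 c2@5 c4@5 c3@7, authorship 1.24.3..
After op 6 (insert('q')): buffer="nfqnntqqnhqr" (len 12), cursors c1@3 c2@8 c4@8 c3@11, authorship 1.124.243.3.
After op 7 (insert('t')): buffer="nfqtnntqqttnhqtr" (len 16), cursors c1@4 c2@11 c4@11 c3@15, authorship 1.1124.24243.33.
Authorship (.=original, N=cursor N): 1 . 1 1 2 4 . 2 4 2 4 3 . 3 3 .
Index 0: author = 1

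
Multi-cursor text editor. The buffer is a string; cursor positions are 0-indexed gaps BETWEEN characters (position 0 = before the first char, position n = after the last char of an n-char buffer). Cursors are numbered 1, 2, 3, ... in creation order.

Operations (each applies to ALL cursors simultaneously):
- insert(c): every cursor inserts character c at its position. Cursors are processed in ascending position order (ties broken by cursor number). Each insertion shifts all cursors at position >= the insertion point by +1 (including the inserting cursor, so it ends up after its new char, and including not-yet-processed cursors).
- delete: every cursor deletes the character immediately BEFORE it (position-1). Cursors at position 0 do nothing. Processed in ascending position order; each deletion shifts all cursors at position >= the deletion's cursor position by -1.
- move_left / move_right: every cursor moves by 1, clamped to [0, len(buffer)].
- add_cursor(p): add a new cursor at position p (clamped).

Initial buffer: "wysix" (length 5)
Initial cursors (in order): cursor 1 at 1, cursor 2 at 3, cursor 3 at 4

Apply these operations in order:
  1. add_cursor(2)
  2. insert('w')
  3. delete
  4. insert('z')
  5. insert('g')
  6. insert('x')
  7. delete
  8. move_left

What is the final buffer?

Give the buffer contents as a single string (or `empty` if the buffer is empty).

Answer: wzgyzgszgizgx

Derivation:
After op 1 (add_cursor(2)): buffer="wysix" (len 5), cursors c1@1 c4@2 c2@3 c3@4, authorship .....
After op 2 (insert('w')): buffer="wwywswiwx" (len 9), cursors c1@2 c4@4 c2@6 c3@8, authorship .1.4.2.3.
After op 3 (delete): buffer="wysix" (len 5), cursors c1@1 c4@2 c2@3 c3@4, authorship .....
After op 4 (insert('z')): buffer="wzyzszizx" (len 9), cursors c1@2 c4@4 c2@6 c3@8, authorship .1.4.2.3.
After op 5 (insert('g')): buffer="wzgyzgszgizgx" (len 13), cursors c1@3 c4@6 c2@9 c3@12, authorship .11.44.22.33.
After op 6 (insert('x')): buffer="wzgxyzgxszgxizgxx" (len 17), cursors c1@4 c4@8 c2@12 c3@16, authorship .111.444.222.333.
After op 7 (delete): buffer="wzgyzgszgizgx" (len 13), cursors c1@3 c4@6 c2@9 c3@12, authorship .11.44.22.33.
After op 8 (move_left): buffer="wzgyzgszgizgx" (len 13), cursors c1@2 c4@5 c2@8 c3@11, authorship .11.44.22.33.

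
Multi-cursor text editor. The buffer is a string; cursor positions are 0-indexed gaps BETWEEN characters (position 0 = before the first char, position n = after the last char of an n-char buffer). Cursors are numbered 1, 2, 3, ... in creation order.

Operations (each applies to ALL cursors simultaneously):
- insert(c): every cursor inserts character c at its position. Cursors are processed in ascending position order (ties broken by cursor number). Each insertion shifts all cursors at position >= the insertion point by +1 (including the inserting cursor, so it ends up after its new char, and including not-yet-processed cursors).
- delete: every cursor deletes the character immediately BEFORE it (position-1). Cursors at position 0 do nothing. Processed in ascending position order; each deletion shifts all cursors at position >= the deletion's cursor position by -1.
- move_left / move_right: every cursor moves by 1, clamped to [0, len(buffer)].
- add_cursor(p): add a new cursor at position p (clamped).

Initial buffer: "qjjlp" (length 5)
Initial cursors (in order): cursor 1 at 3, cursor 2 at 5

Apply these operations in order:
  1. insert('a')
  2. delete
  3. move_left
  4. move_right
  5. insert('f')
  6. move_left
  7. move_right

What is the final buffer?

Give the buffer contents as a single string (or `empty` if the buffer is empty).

After op 1 (insert('a')): buffer="qjjalpa" (len 7), cursors c1@4 c2@7, authorship ...1..2
After op 2 (delete): buffer="qjjlp" (len 5), cursors c1@3 c2@5, authorship .....
After op 3 (move_left): buffer="qjjlp" (len 5), cursors c1@2 c2@4, authorship .....
After op 4 (move_right): buffer="qjjlp" (len 5), cursors c1@3 c2@5, authorship .....
After op 5 (insert('f')): buffer="qjjflpf" (len 7), cursors c1@4 c2@7, authorship ...1..2
After op 6 (move_left): buffer="qjjflpf" (len 7), cursors c1@3 c2@6, authorship ...1..2
After op 7 (move_right): buffer="qjjflpf" (len 7), cursors c1@4 c2@7, authorship ...1..2

Answer: qjjflpf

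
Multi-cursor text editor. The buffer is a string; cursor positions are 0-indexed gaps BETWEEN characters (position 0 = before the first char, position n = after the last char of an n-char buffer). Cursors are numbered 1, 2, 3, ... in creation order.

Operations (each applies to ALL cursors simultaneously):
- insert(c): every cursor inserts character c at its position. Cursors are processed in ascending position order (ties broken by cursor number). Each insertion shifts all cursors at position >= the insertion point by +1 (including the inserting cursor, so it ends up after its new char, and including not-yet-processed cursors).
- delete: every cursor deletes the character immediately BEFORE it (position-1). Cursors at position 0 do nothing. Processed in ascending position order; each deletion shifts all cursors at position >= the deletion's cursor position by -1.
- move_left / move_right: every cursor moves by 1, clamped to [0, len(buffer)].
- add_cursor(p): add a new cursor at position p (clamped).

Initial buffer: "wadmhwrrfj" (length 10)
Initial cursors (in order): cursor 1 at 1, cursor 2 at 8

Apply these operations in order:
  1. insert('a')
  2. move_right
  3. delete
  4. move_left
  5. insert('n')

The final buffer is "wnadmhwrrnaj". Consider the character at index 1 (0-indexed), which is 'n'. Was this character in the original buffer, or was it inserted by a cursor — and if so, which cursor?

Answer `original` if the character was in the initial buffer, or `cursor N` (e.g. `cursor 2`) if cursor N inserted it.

After op 1 (insert('a')): buffer="waadmhwrrafj" (len 12), cursors c1@2 c2@10, authorship .1.......2..
After op 2 (move_right): buffer="waadmhwrrafj" (len 12), cursors c1@3 c2@11, authorship .1.......2..
After op 3 (delete): buffer="wadmhwrraj" (len 10), cursors c1@2 c2@9, authorship .1......2.
After op 4 (move_left): buffer="wadmhwrraj" (len 10), cursors c1@1 c2@8, authorship .1......2.
After op 5 (insert('n')): buffer="wnadmhwrrnaj" (len 12), cursors c1@2 c2@10, authorship .11......22.
Authorship (.=original, N=cursor N): . 1 1 . . . . . . 2 2 .
Index 1: author = 1

Answer: cursor 1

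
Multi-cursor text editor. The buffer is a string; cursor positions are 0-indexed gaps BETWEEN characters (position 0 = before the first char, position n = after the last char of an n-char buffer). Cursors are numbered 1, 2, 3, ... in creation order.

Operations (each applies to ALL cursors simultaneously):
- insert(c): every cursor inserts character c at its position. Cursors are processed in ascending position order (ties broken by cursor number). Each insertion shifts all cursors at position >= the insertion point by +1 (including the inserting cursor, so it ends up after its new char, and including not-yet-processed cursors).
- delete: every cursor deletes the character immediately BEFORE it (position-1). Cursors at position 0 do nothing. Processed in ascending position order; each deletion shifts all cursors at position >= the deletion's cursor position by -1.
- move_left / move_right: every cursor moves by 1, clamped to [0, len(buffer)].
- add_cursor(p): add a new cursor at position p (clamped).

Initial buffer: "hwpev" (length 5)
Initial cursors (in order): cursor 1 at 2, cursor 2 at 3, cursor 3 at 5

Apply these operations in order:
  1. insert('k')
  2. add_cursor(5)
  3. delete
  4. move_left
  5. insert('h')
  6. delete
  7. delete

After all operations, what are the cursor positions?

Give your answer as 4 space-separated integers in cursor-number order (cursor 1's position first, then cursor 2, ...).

Answer: 0 0 1 0

Derivation:
After op 1 (insert('k')): buffer="hwkpkevk" (len 8), cursors c1@3 c2@5 c3@8, authorship ..1.2..3
After op 2 (add_cursor(5)): buffer="hwkpkevk" (len 8), cursors c1@3 c2@5 c4@5 c3@8, authorship ..1.2..3
After op 3 (delete): buffer="hwev" (len 4), cursors c1@2 c2@2 c4@2 c3@4, authorship ....
After op 4 (move_left): buffer="hwev" (len 4), cursors c1@1 c2@1 c4@1 c3@3, authorship ....
After op 5 (insert('h')): buffer="hhhhwehv" (len 8), cursors c1@4 c2@4 c4@4 c3@7, authorship .124..3.
After op 6 (delete): buffer="hwev" (len 4), cursors c1@1 c2@1 c4@1 c3@3, authorship ....
After op 7 (delete): buffer="wv" (len 2), cursors c1@0 c2@0 c4@0 c3@1, authorship ..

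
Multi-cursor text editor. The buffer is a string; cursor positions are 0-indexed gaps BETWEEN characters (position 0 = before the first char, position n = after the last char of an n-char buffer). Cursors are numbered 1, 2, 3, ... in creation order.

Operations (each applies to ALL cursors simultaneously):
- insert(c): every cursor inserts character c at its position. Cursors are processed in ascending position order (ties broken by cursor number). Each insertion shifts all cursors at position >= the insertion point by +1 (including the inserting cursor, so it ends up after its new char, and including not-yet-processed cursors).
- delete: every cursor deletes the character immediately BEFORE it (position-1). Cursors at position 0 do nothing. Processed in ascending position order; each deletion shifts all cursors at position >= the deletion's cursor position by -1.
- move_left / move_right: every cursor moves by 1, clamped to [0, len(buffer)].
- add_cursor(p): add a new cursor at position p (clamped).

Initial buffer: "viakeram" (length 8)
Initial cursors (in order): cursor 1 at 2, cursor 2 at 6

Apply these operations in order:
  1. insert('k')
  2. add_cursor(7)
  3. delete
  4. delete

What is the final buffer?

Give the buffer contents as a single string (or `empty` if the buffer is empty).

Answer: vaam

Derivation:
After op 1 (insert('k')): buffer="vikakerkam" (len 10), cursors c1@3 c2@8, authorship ..1....2..
After op 2 (add_cursor(7)): buffer="vikakerkam" (len 10), cursors c1@3 c3@7 c2@8, authorship ..1....2..
After op 3 (delete): buffer="viakeam" (len 7), cursors c1@2 c2@5 c3@5, authorship .......
After op 4 (delete): buffer="vaam" (len 4), cursors c1@1 c2@2 c3@2, authorship ....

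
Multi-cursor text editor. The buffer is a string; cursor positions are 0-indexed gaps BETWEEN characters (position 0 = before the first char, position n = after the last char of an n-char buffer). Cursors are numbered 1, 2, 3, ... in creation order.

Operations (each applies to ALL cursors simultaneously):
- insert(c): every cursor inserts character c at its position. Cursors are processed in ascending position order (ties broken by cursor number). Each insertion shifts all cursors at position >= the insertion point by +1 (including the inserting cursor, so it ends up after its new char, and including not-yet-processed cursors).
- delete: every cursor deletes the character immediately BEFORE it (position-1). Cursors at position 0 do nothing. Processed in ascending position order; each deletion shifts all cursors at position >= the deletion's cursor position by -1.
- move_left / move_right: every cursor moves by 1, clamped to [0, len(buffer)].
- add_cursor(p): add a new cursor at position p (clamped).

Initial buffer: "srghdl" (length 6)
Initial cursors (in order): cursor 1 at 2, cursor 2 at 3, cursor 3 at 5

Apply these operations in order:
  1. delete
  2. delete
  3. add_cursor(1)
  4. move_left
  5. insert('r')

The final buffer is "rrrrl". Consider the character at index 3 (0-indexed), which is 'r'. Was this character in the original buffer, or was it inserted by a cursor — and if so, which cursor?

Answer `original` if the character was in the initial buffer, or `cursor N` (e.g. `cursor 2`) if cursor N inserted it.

Answer: cursor 4

Derivation:
After op 1 (delete): buffer="shl" (len 3), cursors c1@1 c2@1 c3@2, authorship ...
After op 2 (delete): buffer="l" (len 1), cursors c1@0 c2@0 c3@0, authorship .
After op 3 (add_cursor(1)): buffer="l" (len 1), cursors c1@0 c2@0 c3@0 c4@1, authorship .
After op 4 (move_left): buffer="l" (len 1), cursors c1@0 c2@0 c3@0 c4@0, authorship .
After op 5 (insert('r')): buffer="rrrrl" (len 5), cursors c1@4 c2@4 c3@4 c4@4, authorship 1234.
Authorship (.=original, N=cursor N): 1 2 3 4 .
Index 3: author = 4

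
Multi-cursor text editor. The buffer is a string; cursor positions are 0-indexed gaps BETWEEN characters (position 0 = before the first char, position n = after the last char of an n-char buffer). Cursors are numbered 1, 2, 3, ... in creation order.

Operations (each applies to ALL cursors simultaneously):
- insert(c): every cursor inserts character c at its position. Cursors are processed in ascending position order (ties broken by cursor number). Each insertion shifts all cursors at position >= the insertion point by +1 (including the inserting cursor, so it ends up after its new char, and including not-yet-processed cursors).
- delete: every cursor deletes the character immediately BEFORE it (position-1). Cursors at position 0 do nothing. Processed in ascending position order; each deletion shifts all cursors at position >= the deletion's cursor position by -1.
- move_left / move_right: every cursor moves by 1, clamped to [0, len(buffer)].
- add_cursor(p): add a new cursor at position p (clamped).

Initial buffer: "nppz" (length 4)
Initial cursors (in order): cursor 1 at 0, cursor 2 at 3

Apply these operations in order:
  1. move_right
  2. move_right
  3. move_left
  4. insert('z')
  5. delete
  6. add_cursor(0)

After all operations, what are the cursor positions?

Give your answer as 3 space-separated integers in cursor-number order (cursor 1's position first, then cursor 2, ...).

After op 1 (move_right): buffer="nppz" (len 4), cursors c1@1 c2@4, authorship ....
After op 2 (move_right): buffer="nppz" (len 4), cursors c1@2 c2@4, authorship ....
After op 3 (move_left): buffer="nppz" (len 4), cursors c1@1 c2@3, authorship ....
After op 4 (insert('z')): buffer="nzppzz" (len 6), cursors c1@2 c2@5, authorship .1..2.
After op 5 (delete): buffer="nppz" (len 4), cursors c1@1 c2@3, authorship ....
After op 6 (add_cursor(0)): buffer="nppz" (len 4), cursors c3@0 c1@1 c2@3, authorship ....

Answer: 1 3 0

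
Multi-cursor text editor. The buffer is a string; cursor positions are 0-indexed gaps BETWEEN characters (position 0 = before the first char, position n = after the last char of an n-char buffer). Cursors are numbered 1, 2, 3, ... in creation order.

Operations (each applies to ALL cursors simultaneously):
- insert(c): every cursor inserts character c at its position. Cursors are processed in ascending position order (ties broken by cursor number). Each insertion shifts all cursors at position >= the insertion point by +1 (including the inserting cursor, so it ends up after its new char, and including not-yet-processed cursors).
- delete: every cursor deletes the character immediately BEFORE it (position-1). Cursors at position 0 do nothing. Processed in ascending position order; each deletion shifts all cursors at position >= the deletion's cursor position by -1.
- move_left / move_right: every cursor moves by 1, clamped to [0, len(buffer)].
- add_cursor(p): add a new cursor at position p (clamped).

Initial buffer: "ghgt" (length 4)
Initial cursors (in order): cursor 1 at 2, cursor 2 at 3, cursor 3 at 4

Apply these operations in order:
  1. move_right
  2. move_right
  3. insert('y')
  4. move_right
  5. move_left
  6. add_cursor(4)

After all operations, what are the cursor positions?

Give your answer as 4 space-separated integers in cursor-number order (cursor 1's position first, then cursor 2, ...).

Answer: 6 6 6 4

Derivation:
After op 1 (move_right): buffer="ghgt" (len 4), cursors c1@3 c2@4 c3@4, authorship ....
After op 2 (move_right): buffer="ghgt" (len 4), cursors c1@4 c2@4 c3@4, authorship ....
After op 3 (insert('y')): buffer="ghgtyyy" (len 7), cursors c1@7 c2@7 c3@7, authorship ....123
After op 4 (move_right): buffer="ghgtyyy" (len 7), cursors c1@7 c2@7 c3@7, authorship ....123
After op 5 (move_left): buffer="ghgtyyy" (len 7), cursors c1@6 c2@6 c3@6, authorship ....123
After op 6 (add_cursor(4)): buffer="ghgtyyy" (len 7), cursors c4@4 c1@6 c2@6 c3@6, authorship ....123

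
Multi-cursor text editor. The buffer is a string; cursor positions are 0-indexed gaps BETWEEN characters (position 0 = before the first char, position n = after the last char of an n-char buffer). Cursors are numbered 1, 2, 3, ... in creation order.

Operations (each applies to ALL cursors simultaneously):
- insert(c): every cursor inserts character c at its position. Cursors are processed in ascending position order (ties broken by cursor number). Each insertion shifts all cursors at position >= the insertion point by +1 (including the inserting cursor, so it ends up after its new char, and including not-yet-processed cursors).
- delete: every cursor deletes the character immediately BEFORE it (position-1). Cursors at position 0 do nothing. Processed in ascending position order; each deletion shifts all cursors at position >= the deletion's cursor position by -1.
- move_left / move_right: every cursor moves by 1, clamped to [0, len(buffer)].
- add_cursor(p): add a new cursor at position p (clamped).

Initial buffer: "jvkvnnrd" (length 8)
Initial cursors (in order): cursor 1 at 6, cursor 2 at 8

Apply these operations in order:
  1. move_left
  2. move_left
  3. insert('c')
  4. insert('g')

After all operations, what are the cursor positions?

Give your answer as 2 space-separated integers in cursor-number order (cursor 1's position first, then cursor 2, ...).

Answer: 6 10

Derivation:
After op 1 (move_left): buffer="jvkvnnrd" (len 8), cursors c1@5 c2@7, authorship ........
After op 2 (move_left): buffer="jvkvnnrd" (len 8), cursors c1@4 c2@6, authorship ........
After op 3 (insert('c')): buffer="jvkvcnncrd" (len 10), cursors c1@5 c2@8, authorship ....1..2..
After op 4 (insert('g')): buffer="jvkvcgnncgrd" (len 12), cursors c1@6 c2@10, authorship ....11..22..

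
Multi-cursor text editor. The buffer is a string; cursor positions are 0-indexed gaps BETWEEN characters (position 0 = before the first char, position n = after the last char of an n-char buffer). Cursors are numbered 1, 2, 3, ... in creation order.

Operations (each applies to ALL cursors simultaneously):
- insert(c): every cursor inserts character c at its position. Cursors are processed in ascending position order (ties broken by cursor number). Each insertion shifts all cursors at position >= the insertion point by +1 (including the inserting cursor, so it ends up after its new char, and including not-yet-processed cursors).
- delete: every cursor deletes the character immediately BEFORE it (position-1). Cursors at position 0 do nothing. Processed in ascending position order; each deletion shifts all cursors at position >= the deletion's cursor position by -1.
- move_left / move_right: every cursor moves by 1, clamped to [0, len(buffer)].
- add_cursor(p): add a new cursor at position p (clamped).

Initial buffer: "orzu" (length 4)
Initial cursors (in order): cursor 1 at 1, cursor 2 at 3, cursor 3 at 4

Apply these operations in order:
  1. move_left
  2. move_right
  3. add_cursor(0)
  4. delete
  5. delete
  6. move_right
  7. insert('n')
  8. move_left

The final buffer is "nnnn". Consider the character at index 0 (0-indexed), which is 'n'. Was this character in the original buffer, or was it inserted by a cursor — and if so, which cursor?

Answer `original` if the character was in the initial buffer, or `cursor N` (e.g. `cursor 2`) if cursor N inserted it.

Answer: cursor 1

Derivation:
After op 1 (move_left): buffer="orzu" (len 4), cursors c1@0 c2@2 c3@3, authorship ....
After op 2 (move_right): buffer="orzu" (len 4), cursors c1@1 c2@3 c3@4, authorship ....
After op 3 (add_cursor(0)): buffer="orzu" (len 4), cursors c4@0 c1@1 c2@3 c3@4, authorship ....
After op 4 (delete): buffer="r" (len 1), cursors c1@0 c4@0 c2@1 c3@1, authorship .
After op 5 (delete): buffer="" (len 0), cursors c1@0 c2@0 c3@0 c4@0, authorship 
After op 6 (move_right): buffer="" (len 0), cursors c1@0 c2@0 c3@0 c4@0, authorship 
After op 7 (insert('n')): buffer="nnnn" (len 4), cursors c1@4 c2@4 c3@4 c4@4, authorship 1234
After op 8 (move_left): buffer="nnnn" (len 4), cursors c1@3 c2@3 c3@3 c4@3, authorship 1234
Authorship (.=original, N=cursor N): 1 2 3 4
Index 0: author = 1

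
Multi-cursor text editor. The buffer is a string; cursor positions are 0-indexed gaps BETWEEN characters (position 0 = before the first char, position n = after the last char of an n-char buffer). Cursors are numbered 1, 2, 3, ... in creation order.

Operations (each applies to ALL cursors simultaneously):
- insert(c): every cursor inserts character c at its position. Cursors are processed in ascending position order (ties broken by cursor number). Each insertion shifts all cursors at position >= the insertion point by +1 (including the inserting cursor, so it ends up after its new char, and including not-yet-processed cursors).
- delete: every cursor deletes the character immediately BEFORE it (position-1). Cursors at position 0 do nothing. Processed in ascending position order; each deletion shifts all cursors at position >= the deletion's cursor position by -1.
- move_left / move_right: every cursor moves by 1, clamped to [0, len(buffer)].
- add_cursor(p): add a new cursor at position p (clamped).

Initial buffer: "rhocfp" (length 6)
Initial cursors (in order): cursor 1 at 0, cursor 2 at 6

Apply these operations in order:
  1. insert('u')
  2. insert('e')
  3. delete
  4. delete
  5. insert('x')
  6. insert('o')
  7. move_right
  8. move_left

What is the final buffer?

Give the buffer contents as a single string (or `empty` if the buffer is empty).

Answer: xorhocfpxo

Derivation:
After op 1 (insert('u')): buffer="urhocfpu" (len 8), cursors c1@1 c2@8, authorship 1......2
After op 2 (insert('e')): buffer="uerhocfpue" (len 10), cursors c1@2 c2@10, authorship 11......22
After op 3 (delete): buffer="urhocfpu" (len 8), cursors c1@1 c2@8, authorship 1......2
After op 4 (delete): buffer="rhocfp" (len 6), cursors c1@0 c2@6, authorship ......
After op 5 (insert('x')): buffer="xrhocfpx" (len 8), cursors c1@1 c2@8, authorship 1......2
After op 6 (insert('o')): buffer="xorhocfpxo" (len 10), cursors c1@2 c2@10, authorship 11......22
After op 7 (move_right): buffer="xorhocfpxo" (len 10), cursors c1@3 c2@10, authorship 11......22
After op 8 (move_left): buffer="xorhocfpxo" (len 10), cursors c1@2 c2@9, authorship 11......22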